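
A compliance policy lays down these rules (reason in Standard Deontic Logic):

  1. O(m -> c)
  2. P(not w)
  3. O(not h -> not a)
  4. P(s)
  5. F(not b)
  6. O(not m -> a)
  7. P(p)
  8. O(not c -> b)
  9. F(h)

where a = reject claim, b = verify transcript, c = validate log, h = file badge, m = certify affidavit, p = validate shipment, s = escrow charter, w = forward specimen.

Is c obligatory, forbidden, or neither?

Premise 9 is F(h), i.e. O(not h).
Premise 3 is O(not h -> not a); since O(not h), deontic closure gives O(not a).
Premise 6 is O(not m -> a); contrapositively O(not a -> m). Since O(not a) holds, K gives O(m).
Applying K to premise 1 (O(m -> c)) and O(m) yields O(c).
Premises 2, 4, 5, 7, 8 do not contribute to this derivation.
Hence c is obligatory.

Obligatory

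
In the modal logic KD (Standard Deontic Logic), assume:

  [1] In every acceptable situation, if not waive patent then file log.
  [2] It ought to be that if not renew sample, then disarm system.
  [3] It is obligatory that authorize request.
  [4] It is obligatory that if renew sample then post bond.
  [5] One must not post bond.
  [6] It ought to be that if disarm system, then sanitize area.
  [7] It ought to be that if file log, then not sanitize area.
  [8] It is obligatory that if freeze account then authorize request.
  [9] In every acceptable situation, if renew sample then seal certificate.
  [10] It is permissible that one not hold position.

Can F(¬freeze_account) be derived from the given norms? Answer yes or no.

Premise 8 is O(freeze_account → authorize_request); even if O(authorize_request) held, inferring O(freeze_account) would be affirming the consequent — invalid.
No other premise forces O(freeze_account). An ideal world satisfying every premise can still have ¬freeze_account true, so F(¬freeze_account) is not derivable.

No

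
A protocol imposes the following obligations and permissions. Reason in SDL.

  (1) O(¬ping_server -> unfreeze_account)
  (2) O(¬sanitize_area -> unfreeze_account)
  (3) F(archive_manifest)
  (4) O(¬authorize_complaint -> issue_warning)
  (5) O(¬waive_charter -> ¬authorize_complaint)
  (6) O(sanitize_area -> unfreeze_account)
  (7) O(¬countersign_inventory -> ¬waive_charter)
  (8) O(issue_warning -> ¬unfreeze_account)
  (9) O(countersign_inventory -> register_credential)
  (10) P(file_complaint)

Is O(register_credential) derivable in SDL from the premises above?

Yes

Premises 6 and 2 are O(sanitize_area -> unfreeze_account) and O(¬sanitize_area -> unfreeze_account); every ideal world satisfies sanitize_area or ¬sanitize_area, so in either case unfreeze_account holds — hence O(unfreeze_account).
The contrapositive of premise 8 (O(issue_warning -> ¬unfreeze_account)) is O(unfreeze_account -> ¬issue_warning), and O(unfreeze_account) is already established, so O(¬issue_warning).
The contrapositive of premise 4 (O(¬authorize_complaint -> issue_warning)) is O(¬issue_warning -> authorize_complaint), and O(¬issue_warning) is already established, so O(authorize_complaint).
The contrapositive of premise 5 (O(¬waive_charter -> ¬authorize_complaint)) is O(authorize_complaint -> waive_charter), and O(authorize_complaint) is already established, so O(waive_charter).
The contrapositive of premise 7 (O(¬countersign_inventory -> ¬waive_charter)) is O(waive_charter -> countersign_inventory), and O(waive_charter) is already established, so O(countersign_inventory).
From O(countersign_inventory) and premise 9, O(countersign_inventory -> register_credential), we obtain O(register_credential).
Premises 1, 3, 10 do not contribute to this derivation.
So O(register_credential) follows.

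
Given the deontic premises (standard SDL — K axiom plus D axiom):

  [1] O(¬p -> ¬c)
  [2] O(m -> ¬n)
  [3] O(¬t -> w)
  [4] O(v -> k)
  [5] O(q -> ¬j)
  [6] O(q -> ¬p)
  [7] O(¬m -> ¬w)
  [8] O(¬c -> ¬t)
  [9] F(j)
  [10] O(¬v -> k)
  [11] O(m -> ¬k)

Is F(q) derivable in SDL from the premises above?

Yes

By case analysis on ¬v: premise 10 gives O(¬v -> k) and premise 4 gives O(v -> k), so O(k) either way.
The contrapositive of premise 11 (O(m -> ¬k)) is O(k -> ¬m), and O(k) is already established, so O(¬m).
With premise 7, O(¬m -> ¬w), the K-axiom yields O(¬w).
Premise 3 is O(¬t -> w); contrapositively O(¬w -> t). Since O(¬w) holds, K gives O(t).
The contrapositive of premise 8 (O(¬c -> ¬t)) is O(t -> c), and O(t) is already established, so O(c).
Premise 1, O(¬p -> ¬c), contraposes to O(c -> p); with O(c) we get O(p).
Premise 6, O(q -> ¬p), contraposes to O(p -> ¬q); with O(p) we get O(¬q).
Premises 2, 5, 9 do not contribute to this derivation.
So O(¬q) holds, i.e. F(q). The claim follows.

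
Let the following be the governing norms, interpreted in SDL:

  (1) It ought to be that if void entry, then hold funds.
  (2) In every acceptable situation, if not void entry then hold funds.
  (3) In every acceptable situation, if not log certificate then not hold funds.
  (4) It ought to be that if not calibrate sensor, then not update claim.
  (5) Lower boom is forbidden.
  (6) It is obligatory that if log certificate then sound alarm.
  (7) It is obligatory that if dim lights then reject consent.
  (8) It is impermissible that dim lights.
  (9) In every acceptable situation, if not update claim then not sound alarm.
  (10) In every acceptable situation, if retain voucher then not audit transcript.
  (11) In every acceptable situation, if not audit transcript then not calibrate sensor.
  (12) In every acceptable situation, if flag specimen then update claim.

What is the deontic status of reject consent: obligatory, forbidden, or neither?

Neither

Premise 7 is O(dim_lights → reject_consent), but O(dim_lights) is not derivable from the premises, so it does not yield O(reject_consent).
No premise or chain of K-axiom applications forces O(reject_consent), and none forces O(¬reject_consent). So reject_consent is neither obligatory nor forbidden under these norms.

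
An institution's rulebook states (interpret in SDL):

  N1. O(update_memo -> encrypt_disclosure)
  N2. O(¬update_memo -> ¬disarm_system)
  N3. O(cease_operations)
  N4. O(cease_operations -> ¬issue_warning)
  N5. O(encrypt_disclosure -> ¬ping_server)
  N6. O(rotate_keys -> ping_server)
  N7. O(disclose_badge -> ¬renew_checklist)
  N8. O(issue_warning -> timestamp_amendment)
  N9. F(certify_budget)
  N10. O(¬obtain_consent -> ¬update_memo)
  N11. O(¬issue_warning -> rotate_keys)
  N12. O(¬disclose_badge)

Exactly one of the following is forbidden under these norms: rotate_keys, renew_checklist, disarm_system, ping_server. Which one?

disarm_system

From premise 3 we have O(cease_operations).
Premise 4 is O(cease_operations -> ¬issue_warning); since O(cease_operations), deontic closure gives O(¬issue_warning).
From O(¬issue_warning) and premise 11, O(¬issue_warning -> rotate_keys), we obtain O(rotate_keys).
Premise 6 is O(rotate_keys -> ping_server); since O(rotate_keys), deontic closure gives O(ping_server).
Premise 5 is O(encrypt_disclosure -> ¬ping_server); contrapositively O(ping_server -> ¬encrypt_disclosure). Since O(ping_server) holds, K gives O(¬encrypt_disclosure).
Premise 1 is O(update_memo -> encrypt_disclosure); contrapositively O(¬encrypt_disclosure -> ¬update_memo). Since O(¬encrypt_disclosure) holds, K gives O(¬update_memo).
Premise 2 is O(¬update_memo -> ¬disarm_system); since O(¬update_memo), deontic closure gives O(¬disarm_system).
So O(¬disarm_system) holds, i.e. disarm_system is forbidden. None of the other listed options is forbidden under the premises.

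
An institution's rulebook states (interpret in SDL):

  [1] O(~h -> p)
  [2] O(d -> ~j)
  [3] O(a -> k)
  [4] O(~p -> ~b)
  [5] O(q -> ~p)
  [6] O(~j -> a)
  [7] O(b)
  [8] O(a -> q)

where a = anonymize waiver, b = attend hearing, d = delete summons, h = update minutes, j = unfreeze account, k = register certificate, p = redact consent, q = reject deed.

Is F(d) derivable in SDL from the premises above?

From premise 7 we have O(b).
Premise 4, O(~p -> ~b), contraposes to O(b -> p); with O(b) we get O(p).
Premise 5 is O(q -> ~p); contrapositively O(p -> ~q). Since O(p) holds, K gives O(~q).
Premise 8, O(a -> q), contraposes to O(~q -> ~a); with O(~q) we get O(~a).
Premise 6, O(~j -> a), contraposes to O(~a -> j); with O(~a) we get O(j).
Premise 2, O(d -> ~j), contraposes to O(j -> ~d); with O(j) we get O(~d).
Premises 1, 3 do not contribute to this derivation.
So O(~d) holds, i.e. F(d). The claim follows.

Yes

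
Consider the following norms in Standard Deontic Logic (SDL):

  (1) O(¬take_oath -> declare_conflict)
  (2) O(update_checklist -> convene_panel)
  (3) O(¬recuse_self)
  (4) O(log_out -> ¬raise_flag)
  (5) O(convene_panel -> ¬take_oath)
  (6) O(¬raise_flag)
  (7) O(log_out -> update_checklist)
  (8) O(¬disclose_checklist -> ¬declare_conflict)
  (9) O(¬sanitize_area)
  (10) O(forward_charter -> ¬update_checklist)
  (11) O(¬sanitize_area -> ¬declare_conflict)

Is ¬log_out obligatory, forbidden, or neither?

Obligatory

From premise 9 we have O(¬sanitize_area).
Applying K to premise 11 (O(¬sanitize_area -> ¬declare_conflict)) and O(¬sanitize_area) yields O(¬declare_conflict).
Premise 1 is O(¬take_oath -> declare_conflict); contrapositively O(¬declare_conflict -> take_oath). Since O(¬declare_conflict) holds, K gives O(take_oath).
Premise 5 is O(convene_panel -> ¬take_oath); contrapositively O(take_oath -> ¬convene_panel). Since O(take_oath) holds, K gives O(¬convene_panel).
Premise 2 is O(update_checklist -> convene_panel); contrapositively O(¬convene_panel -> ¬update_checklist). Since O(¬convene_panel) holds, K gives O(¬update_checklist).
Premise 7, O(log_out -> update_checklist), contraposes to O(¬update_checklist -> ¬log_out); with O(¬update_checklist) we get O(¬log_out).
Premises 3, 4, 6, 8, 10 do not contribute to this derivation.
Hence ¬log_out is obligatory.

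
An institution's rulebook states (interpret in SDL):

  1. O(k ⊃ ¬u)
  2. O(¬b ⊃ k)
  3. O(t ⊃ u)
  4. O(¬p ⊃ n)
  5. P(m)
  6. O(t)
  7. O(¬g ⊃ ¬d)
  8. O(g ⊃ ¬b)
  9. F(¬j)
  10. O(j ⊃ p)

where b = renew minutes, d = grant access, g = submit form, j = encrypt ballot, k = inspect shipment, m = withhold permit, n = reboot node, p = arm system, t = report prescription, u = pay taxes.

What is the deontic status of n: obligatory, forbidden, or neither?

Neither

Premise 4 is O(¬p ⊃ n), but O(¬p) is not derivable from the premises, so it does not yield O(n).
No premise or chain of K-axiom applications forces O(n), and none forces O(¬n). So n is neither obligatory nor forbidden under these norms.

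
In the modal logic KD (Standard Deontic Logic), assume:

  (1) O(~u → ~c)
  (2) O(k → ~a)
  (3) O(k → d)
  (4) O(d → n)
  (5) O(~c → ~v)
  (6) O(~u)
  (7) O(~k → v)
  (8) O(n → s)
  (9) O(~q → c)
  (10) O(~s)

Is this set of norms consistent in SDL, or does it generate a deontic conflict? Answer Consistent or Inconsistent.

From premise 10 we have O(~s).
Premise 8, O(n → s), contraposes to O(~s → ~n); with O(~s) we get O(~n).
The contrapositive of premise 4 (O(d → n)) is O(~n → ~d), and O(~n) is already established, so O(~d).
The contrapositive of premise 3 (O(k → d)) is O(~d → ~k), and O(~d) is already established, so O(~k).
Applying K to premise 7 (O(~k → v)) and O(~k) yields O(v).
The contrapositive of premise 5 (O(~c → ~v)) is O(v → c), and O(v) is already established, so O(c).
Premise 1 is O(~u → ~c); contrapositively O(c → u). Since O(c) holds, K gives O(u).
But premise 6 directly asserts O(~u).
We now have both O(u) and O(~u) — u is simultaneously obligatory and forbidden, violating the D-axiom.

Inconsistent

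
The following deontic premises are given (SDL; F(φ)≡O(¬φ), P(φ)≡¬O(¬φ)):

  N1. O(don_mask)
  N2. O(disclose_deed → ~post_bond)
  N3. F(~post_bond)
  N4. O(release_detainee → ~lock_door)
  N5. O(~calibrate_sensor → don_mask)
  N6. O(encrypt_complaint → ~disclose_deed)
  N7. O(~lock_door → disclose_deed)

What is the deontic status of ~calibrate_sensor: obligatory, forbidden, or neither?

Premise 5 is O(~calibrate_sensor → don_mask); even if O(don_mask) held, inferring O(~calibrate_sensor) would be affirming the consequent — invalid.
No premise or chain of K-axiom applications forces O(~calibrate_sensor), and none forces O(calibrate_sensor). So ~calibrate_sensor is neither obligatory nor forbidden under these norms.

Neither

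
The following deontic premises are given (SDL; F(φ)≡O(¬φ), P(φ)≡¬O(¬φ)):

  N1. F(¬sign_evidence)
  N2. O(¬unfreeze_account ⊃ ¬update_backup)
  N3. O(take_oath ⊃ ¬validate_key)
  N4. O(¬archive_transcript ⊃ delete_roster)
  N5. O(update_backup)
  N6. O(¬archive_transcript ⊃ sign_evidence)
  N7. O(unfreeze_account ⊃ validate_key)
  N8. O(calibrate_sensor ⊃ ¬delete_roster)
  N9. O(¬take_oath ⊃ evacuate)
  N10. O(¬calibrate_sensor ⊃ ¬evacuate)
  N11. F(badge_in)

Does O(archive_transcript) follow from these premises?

Yes

From premise 5 we have O(update_backup).
Premise 2 is O(¬unfreeze_account ⊃ ¬update_backup); contrapositively O(update_backup ⊃ unfreeze_account). Since O(update_backup) holds, K gives O(unfreeze_account).
Applying K to premise 7 (O(unfreeze_account ⊃ validate_key)) and O(unfreeze_account) yields O(validate_key).
Premise 3 is O(take_oath ⊃ ¬validate_key); contrapositively O(validate_key ⊃ ¬take_oath). Since O(validate_key) holds, K gives O(¬take_oath).
Premise 9 is O(¬take_oath ⊃ evacuate); since O(¬take_oath), deontic closure gives O(evacuate).
The contrapositive of premise 10 (O(¬calibrate_sensor ⊃ ¬evacuate)) is O(evacuate ⊃ calibrate_sensor), and O(evacuate) is already established, so O(calibrate_sensor).
Premise 8 is O(calibrate_sensor ⊃ ¬delete_roster); since O(calibrate_sensor), deontic closure gives O(¬delete_roster).
The contrapositive of premise 4 (O(¬archive_transcript ⊃ delete_roster)) is O(¬delete_roster ⊃ archive_transcript), and O(¬delete_roster) is already established, so O(archive_transcript).
Premises 1, 6, 11 do not contribute to this derivation.
So O(archive_transcript) follows.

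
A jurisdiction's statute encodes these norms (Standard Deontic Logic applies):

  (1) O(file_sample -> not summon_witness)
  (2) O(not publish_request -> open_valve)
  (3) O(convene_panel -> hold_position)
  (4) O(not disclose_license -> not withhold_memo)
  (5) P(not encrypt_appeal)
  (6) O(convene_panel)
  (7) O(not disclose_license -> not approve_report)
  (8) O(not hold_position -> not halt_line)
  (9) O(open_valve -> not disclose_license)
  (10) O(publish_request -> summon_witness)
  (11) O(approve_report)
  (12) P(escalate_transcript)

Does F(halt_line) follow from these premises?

No

Premise 8 is O(not hold_position -> not halt_line), but O(not hold_position) is not derivable from the premises, so it does not yield O(not halt_line).
No other premise forces O(not halt_line). An ideal world satisfying every premise can still have halt_line true, so F(halt_line) is not derivable.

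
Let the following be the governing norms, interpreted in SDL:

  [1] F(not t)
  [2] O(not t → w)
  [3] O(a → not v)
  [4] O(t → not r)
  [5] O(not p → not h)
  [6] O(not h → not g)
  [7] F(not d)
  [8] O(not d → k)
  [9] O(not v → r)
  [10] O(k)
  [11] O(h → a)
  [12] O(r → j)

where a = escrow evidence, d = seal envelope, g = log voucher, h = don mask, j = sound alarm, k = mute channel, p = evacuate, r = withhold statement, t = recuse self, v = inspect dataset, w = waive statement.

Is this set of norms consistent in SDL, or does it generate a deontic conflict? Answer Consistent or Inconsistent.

Consistent

Premise 8 is O(not d → k); even if O(k) held, inferring O(not d) would be affirming the consequent — invalid.
So O(not d) is not derivable, and the apparent clash with O(d) does not arise.
A world satisfying every obligation exists (e.g. a=false, d=true, g=false, h=false, j=false, k=true, p=false, r=false, t=true, v=true, w=false); no atom is both obligatory and forbidden, so the set is consistent.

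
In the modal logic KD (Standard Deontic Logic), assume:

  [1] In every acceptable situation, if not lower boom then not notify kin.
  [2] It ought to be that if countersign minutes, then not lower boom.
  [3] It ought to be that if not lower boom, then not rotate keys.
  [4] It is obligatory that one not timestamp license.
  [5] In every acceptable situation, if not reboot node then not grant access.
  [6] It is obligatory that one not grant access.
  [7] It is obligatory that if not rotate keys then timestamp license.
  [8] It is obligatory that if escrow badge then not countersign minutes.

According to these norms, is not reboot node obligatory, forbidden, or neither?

Premise 5 is O(¬reboot_node → ¬grant_access); even if O(¬grant_access) held, inferring O(¬reboot_node) would be affirming the consequent — invalid.
No premise or chain of K-axiom applications forces O(¬reboot_node), and none forces O(reboot_node). So ¬reboot_node is neither obligatory nor forbidden under these norms.

Neither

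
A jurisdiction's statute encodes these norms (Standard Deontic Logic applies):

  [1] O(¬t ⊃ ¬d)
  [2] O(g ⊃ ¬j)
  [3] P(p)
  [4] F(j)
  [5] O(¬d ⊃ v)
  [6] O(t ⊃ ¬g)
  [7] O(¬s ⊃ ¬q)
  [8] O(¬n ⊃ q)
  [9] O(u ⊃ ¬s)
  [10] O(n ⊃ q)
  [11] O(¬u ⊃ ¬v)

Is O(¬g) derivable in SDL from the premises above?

Yes

Premises 10 and 8 cover both cases: O(n ⊃ q) and O(¬n ⊃ q). Since n ∨ ¬n is a tautology, O(q) follows.
Premise 7 is O(¬s ⊃ ¬q); contrapositively O(q ⊃ s). Since O(q) holds, K gives O(s).
Premise 9 is O(u ⊃ ¬s); contrapositively O(s ⊃ ¬u). Since O(s) holds, K gives O(¬u).
Premise 11 is O(¬u ⊃ ¬v); since O(¬u), deontic closure gives O(¬v).
Premise 5, O(¬d ⊃ v), contraposes to O(¬v ⊃ d); with O(¬v) we get O(d).
Premise 1 is O(¬t ⊃ ¬d); contrapositively O(d ⊃ t). Since O(d) holds, K gives O(t).
From O(t) and premise 6, O(t ⊃ ¬g), we obtain O(¬g).
Premises 2, 3, 4 do not contribute to this derivation.
So O(¬g) follows.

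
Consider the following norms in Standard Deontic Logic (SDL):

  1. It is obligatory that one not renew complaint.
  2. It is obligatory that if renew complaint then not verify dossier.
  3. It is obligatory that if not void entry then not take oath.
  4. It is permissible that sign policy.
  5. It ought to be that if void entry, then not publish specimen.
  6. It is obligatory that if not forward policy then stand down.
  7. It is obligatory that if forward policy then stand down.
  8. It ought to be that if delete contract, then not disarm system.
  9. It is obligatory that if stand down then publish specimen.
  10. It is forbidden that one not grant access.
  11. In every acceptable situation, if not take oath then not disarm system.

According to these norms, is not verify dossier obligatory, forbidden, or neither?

Neither

Premise 2 is O(renew_complaint → ¬verify_dossier), but O(renew_complaint) is not derivable from the premises, so it does not yield O(¬verify_dossier).
No premise or chain of K-axiom applications forces O(¬verify_dossier), and none forces O(verify_dossier). So ¬verify_dossier is neither obligatory nor forbidden under these norms.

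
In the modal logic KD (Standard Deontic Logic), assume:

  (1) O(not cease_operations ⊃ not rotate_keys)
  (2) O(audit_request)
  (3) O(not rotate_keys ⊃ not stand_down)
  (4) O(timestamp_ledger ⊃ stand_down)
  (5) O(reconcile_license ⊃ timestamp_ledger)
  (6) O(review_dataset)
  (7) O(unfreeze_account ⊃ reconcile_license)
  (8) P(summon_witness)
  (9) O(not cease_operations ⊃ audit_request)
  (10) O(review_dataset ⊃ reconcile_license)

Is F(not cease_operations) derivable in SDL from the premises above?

Premise 6 states O(review_dataset) outright.
From O(review_dataset) and premise 10, O(review_dataset ⊃ reconcile_license), we obtain O(reconcile_license).
With premise 5, O(reconcile_license ⊃ timestamp_ledger), the K-axiom yields O(timestamp_ledger).
With premise 4, O(timestamp_ledger ⊃ stand_down), the K-axiom yields O(stand_down).
The contrapositive of premise 3 (O(not rotate_keys ⊃ not stand_down)) is O(stand_down ⊃ rotate_keys), and O(stand_down) is already established, so O(rotate_keys).
Premise 1, O(not cease_operations ⊃ not rotate_keys), contraposes to O(rotate_keys ⊃ cease_operations); with O(rotate_keys) we get O(cease_operations).
Premises 2, 7, 8, 9 do not contribute to this derivation.
So O(cease_operations) holds, i.e. F(not cease_operations). The claim follows.

Yes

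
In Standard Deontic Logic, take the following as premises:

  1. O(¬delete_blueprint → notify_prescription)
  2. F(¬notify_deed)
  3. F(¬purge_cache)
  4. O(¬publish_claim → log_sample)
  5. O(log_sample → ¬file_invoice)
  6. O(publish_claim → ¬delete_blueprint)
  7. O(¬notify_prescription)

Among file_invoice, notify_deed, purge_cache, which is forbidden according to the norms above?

From premise 7 we have O(¬notify_prescription).
Premise 1, O(¬delete_blueprint → notify_prescription), contraposes to O(¬notify_prescription → delete_blueprint); with O(¬notify_prescription) we get O(delete_blueprint).
Premise 6, O(publish_claim → ¬delete_blueprint), contraposes to O(delete_blueprint → ¬publish_claim); with O(delete_blueprint) we get O(¬publish_claim).
With premise 4, O(¬publish_claim → log_sample), the K-axiom yields O(log_sample).
From O(log_sample) and premise 5, O(log_sample → ¬file_invoice), we obtain O(¬file_invoice).
So O(¬file_invoice) holds, i.e. file_invoice is forbidden. None of the other listed options is forbidden under the premises.

file_invoice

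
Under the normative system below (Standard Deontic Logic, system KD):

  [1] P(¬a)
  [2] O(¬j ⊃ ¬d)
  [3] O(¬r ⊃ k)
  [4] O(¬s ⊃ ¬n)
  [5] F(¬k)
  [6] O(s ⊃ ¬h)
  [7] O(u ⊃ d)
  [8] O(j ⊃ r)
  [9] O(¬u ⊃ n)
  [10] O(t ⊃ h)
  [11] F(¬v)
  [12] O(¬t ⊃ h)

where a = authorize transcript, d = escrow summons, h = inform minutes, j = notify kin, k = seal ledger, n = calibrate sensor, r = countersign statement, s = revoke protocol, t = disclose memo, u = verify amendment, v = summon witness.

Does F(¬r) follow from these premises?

Yes

Premises 12 and 10 are O(¬t ⊃ h) and O(t ⊃ h); every ideal world satisfies ¬t or t, so in either case h holds — hence O(h).
The contrapositive of premise 6 (O(s ⊃ ¬h)) is O(h ⊃ ¬s), and O(h) is already established, so O(¬s).
Premise 4 is O(¬s ⊃ ¬n); since O(¬s), deontic closure gives O(¬n).
The contrapositive of premise 9 (O(¬u ⊃ n)) is O(¬n ⊃ u), and O(¬n) is already established, so O(u).
With premise 7, O(u ⊃ d), the K-axiom yields O(d).
Premise 2, O(¬j ⊃ ¬d), contraposes to O(d ⊃ j); with O(d) we get O(j).
From O(j) and premise 8, O(j ⊃ r), we obtain O(r).
Premises 1, 3, 5, 11 do not contribute to this derivation.
So O(r) holds, i.e. F(¬r). The claim follows.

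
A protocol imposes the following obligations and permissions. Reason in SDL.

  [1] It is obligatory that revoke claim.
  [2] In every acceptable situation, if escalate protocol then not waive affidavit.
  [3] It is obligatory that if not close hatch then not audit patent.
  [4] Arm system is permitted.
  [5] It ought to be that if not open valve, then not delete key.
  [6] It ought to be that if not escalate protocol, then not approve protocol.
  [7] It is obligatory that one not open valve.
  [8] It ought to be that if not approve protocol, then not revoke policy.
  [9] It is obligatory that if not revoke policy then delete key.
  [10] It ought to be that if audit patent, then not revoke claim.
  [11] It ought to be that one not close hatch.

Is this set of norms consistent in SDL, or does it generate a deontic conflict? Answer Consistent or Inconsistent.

Premise 10 is O(audit_patent → ¬revoke_claim), but O(audit_patent) is not derivable from the premises, so it does not yield O(¬revoke_claim).
So O(¬revoke_claim) is not derivable, and the apparent clash with O(revoke_claim) does not arise.
A world satisfying every obligation exists (e.g. approve_protocol=true, arm_system=false, audit_patent=false, close_hatch=false, delete_key=false, escalate_protocol=true, open_valve=false, revoke_claim=true, revoke_policy=true, waive_affidavit=false); no atom is both obligatory and forbidden, so the set is consistent.

Consistent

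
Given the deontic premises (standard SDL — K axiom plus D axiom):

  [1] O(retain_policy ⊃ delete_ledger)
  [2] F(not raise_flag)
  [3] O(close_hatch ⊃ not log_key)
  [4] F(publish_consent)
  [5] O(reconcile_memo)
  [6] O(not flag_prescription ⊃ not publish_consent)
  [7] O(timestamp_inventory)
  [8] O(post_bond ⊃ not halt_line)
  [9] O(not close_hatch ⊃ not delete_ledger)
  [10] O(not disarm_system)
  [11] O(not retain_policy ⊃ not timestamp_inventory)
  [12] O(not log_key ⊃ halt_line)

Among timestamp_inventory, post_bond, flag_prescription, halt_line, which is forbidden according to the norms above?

Premise 7 states O(timestamp_inventory) outright.
The contrapositive of premise 11 (O(not retain_policy ⊃ not timestamp_inventory)) is O(timestamp_inventory ⊃ retain_policy), and O(timestamp_inventory) is already established, so O(retain_policy).
Applying K to premise 1 (O(retain_policy ⊃ delete_ledger)) and O(retain_policy) yields O(delete_ledger).
The contrapositive of premise 9 (O(not close_hatch ⊃ not delete_ledger)) is O(delete_ledger ⊃ close_hatch), and O(delete_ledger) is already established, so O(close_hatch).
Applying K to premise 3 (O(close_hatch ⊃ not log_key)) and O(close_hatch) yields O(not log_key).
Applying K to premise 12 (O(not log_key ⊃ halt_line)) and O(not log_key) yields O(halt_line).
Premise 8, O(post_bond ⊃ not halt_line), contraposes to O(halt_line ⊃ not post_bond); with O(halt_line) we get O(not post_bond).
So O(not post_bond) holds, i.e. post_bond is forbidden. None of the other listed options is forbidden under the premises.

post_bond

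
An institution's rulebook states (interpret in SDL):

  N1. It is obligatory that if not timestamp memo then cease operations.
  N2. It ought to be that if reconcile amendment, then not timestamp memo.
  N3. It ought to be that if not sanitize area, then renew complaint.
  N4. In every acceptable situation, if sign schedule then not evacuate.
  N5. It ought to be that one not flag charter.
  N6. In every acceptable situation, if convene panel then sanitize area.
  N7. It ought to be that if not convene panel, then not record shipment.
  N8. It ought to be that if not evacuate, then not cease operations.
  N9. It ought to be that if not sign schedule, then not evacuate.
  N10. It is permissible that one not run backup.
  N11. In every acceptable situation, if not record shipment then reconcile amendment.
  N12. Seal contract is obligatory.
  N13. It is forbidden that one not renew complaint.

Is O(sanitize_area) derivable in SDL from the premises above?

Premises 9 and 4 cover both cases: O(¬sign_schedule → ¬evacuate) and O(sign_schedule → ¬evacuate). Since ¬sign_schedule ∨ sign_schedule is a tautology, O(¬evacuate) follows.
Applying K to premise 8 (O(¬evacuate → ¬cease_operations)) and O(¬evacuate) yields O(¬cease_operations).
Premise 1 is O(¬timestamp_memo → cease_operations); contrapositively O(¬cease_operations → timestamp_memo). Since O(¬cease_operations) holds, K gives O(timestamp_memo).
Premise 2 is O(reconcile_amendment → ¬timestamp_memo); contrapositively O(timestamp_memo → ¬reconcile_amendment). Since O(timestamp_memo) holds, K gives O(¬reconcile_amendment).
Premise 11, O(¬record_shipment → reconcile_amendment), contraposes to O(¬reconcile_amendment → record_shipment); with O(¬reconcile_amendment) we get O(record_shipment).
The contrapositive of premise 7 (O(¬convene_panel → ¬record_shipment)) is O(record_shipment → convene_panel), and O(record_shipment) is already established, so O(convene_panel).
Premise 6 is O(convene_panel → sanitize_area); since O(convene_panel), deontic closure gives O(sanitize_area).
Premises 3, 5, 10, 12, 13 do not contribute to this derivation.
So O(sanitize_area) follows.

Yes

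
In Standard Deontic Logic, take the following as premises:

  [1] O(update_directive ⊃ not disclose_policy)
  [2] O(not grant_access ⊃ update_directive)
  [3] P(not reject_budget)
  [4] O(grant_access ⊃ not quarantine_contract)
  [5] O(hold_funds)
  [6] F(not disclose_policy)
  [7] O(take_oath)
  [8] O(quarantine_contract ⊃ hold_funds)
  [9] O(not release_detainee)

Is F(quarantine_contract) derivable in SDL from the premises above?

Yes

Premise 6 is F(not disclose_policy), i.e. O(disclose_policy).
Premise 1, O(update_directive ⊃ not disclose_policy), contraposes to O(disclose_policy ⊃ not update_directive); with O(disclose_policy) we get O(not update_directive).
Premise 2 is O(not grant_access ⊃ update_directive); contrapositively O(not update_directive ⊃ grant_access). Since O(not update_directive) holds, K gives O(grant_access).
From O(grant_access) and premise 4, O(grant_access ⊃ not quarantine_contract), we obtain O(not quarantine_contract).
Premises 3, 5, 7, 8, 9 do not contribute to this derivation.
So O(not quarantine_contract) holds, i.e. F(quarantine_contract). The claim follows.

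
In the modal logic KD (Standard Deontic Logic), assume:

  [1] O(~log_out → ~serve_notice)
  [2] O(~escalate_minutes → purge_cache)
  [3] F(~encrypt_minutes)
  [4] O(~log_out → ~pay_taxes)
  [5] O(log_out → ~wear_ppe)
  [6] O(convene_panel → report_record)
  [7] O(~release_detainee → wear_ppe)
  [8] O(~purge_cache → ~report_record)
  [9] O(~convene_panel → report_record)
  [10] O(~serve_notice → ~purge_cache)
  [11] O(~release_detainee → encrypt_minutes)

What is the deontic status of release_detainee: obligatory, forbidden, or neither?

Obligatory

Premises 9 and 6 are O(~convene_panel → report_record) and O(convene_panel → report_record); every ideal world satisfies ~convene_panel or convene_panel, so in either case report_record holds — hence O(report_record).
Premise 8 is O(~purge_cache → ~report_record); contrapositively O(report_record → purge_cache). Since O(report_record) holds, K gives O(purge_cache).
Premise 10, O(~serve_notice → ~purge_cache), contraposes to O(purge_cache → serve_notice); with O(purge_cache) we get O(serve_notice).
The contrapositive of premise 1 (O(~log_out → ~serve_notice)) is O(serve_notice → log_out), and O(serve_notice) is already established, so O(log_out).
From O(log_out) and premise 5, O(log_out → ~wear_ppe), we obtain O(~wear_ppe).
Premise 7 is O(~release_detainee → wear_ppe); contrapositively O(~wear_ppe → release_detainee). Since O(~wear_ppe) holds, K gives O(release_detainee).
Premises 2, 3, 4, 11 do not contribute to this derivation.
Hence release_detainee is obligatory.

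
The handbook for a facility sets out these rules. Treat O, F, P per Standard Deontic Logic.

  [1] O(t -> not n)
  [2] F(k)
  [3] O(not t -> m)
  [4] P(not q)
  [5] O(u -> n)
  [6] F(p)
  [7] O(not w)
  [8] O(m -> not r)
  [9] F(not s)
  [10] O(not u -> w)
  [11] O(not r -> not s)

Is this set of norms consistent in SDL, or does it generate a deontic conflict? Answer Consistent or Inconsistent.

Inconsistent

F(not s) at premise 9 means O(s).
Premise 11, O(not r -> not s), contraposes to O(s -> r); with O(s) we get O(r).
Premise 8, O(m -> not r), contraposes to O(r -> not m); with O(r) we get O(not m).
Premise 3, O(not t -> m), contraposes to O(not m -> t); with O(not m) we get O(t).
From O(t) and premise 1, O(t -> not n), we obtain O(not n).
The contrapositive of premise 5 (O(u -> n)) is O(not n -> not u), and O(not n) is already established, so O(not u).
From O(not u) and premise 10, O(not u -> w), we obtain O(w).
However, premise 7 gives O(not w).
We now have both O(w) and O(not w) — w is simultaneously obligatory and forbidden, violating the D-axiom.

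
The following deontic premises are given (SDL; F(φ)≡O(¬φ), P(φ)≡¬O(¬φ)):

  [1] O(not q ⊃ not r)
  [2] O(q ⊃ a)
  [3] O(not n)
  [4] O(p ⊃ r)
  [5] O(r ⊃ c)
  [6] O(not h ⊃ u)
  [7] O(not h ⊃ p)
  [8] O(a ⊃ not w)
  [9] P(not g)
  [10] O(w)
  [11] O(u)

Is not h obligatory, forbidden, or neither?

Premise 10 gives O(w).
Premise 8, O(a ⊃ not w), contraposes to O(w ⊃ not a); with O(w) we get O(not a).
The contrapositive of premise 2 (O(q ⊃ a)) is O(not a ⊃ not q), and O(not a) is already established, so O(not q).
From O(not q) and premise 1, O(not q ⊃ not r), we obtain O(not r).
Premise 4 is O(p ⊃ r); contrapositively O(not r ⊃ not p). Since O(not r) holds, K gives O(not p).
Premise 7, O(not h ⊃ p), contraposes to O(not p ⊃ h); with O(not p) we get O(h).
Premises 3, 5, 6, 9, 11 do not contribute to this derivation.
Thus O(h), which is F(not h): not h is forbidden.

Forbidden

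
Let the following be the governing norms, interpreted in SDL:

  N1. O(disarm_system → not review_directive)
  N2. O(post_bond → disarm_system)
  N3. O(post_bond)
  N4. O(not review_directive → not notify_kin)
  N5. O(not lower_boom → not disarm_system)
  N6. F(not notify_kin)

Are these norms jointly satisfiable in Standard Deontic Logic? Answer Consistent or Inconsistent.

Premise 6, F(not notify_kin), is equivalent to O(notify_kin).
Premise 4, O(not review_directive → not notify_kin), contraposes to O(notify_kin → review_directive); with O(notify_kin) we get O(review_directive).
Premise 1, O(disarm_system → not review_directive), contraposes to O(review_directive → not disarm_system); with O(review_directive) we get O(not disarm_system).
The contrapositive of premise 2 (O(post_bond → disarm_system)) is O(not disarm_system → not post_bond), and O(not disarm_system) is already established, so O(not post_bond).
Yet premise 3 states O(post_bond).
We now have both O(not post_bond) and O(post_bond) — post_bond is simultaneously obligatory and forbidden, violating the D-axiom.

Inconsistent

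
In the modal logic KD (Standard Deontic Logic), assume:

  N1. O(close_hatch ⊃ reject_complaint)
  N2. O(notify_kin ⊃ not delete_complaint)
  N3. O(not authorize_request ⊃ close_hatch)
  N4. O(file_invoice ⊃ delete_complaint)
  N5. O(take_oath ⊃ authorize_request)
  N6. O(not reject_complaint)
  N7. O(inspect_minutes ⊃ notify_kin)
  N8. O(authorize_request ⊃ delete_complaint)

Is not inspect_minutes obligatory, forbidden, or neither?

Obligatory

Premise 6 states O(not reject_complaint) outright.
Premise 1 is O(close_hatch ⊃ reject_complaint); contrapositively O(not reject_complaint ⊃ not close_hatch). Since O(not reject_complaint) holds, K gives O(not close_hatch).
Premise 3 is O(not authorize_request ⊃ close_hatch); contrapositively O(not close_hatch ⊃ authorize_request). Since O(not close_hatch) holds, K gives O(authorize_request).
From O(authorize_request) and premise 8, O(authorize_request ⊃ delete_complaint), we obtain O(delete_complaint).
Premise 2 is O(notify_kin ⊃ not delete_complaint); contrapositively O(delete_complaint ⊃ not notify_kin). Since O(delete_complaint) holds, K gives O(not notify_kin).
Premise 7 is O(inspect_minutes ⊃ notify_kin); contrapositively O(not notify_kin ⊃ not inspect_minutes). Since O(not notify_kin) holds, K gives O(not inspect_minutes).
Premises 4, 5 do not contribute to this derivation.
Hence not inspect_minutes is obligatory.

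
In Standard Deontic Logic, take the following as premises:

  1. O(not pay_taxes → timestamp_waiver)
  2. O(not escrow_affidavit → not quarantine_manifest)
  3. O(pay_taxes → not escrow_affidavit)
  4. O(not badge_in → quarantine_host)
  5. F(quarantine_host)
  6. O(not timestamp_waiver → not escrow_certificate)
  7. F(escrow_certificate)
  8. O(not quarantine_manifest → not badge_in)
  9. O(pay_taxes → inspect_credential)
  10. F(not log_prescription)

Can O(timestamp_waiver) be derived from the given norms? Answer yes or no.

Yes

Premise 5 is F(quarantine_host), i.e. O(not quarantine_host).
Premise 4, O(not badge_in → quarantine_host), contraposes to O(not quarantine_host → badge_in); with O(not quarantine_host) we get O(badge_in).
Premise 8 is O(not quarantine_manifest → not badge_in); contrapositively O(badge_in → quarantine_manifest). Since O(badge_in) holds, K gives O(quarantine_manifest).
Premise 2, O(not escrow_affidavit → not quarantine_manifest), contraposes to O(quarantine_manifest → escrow_affidavit); with O(quarantine_manifest) we get O(escrow_affidavit).
Premise 3, O(pay_taxes → not escrow_affidavit), contraposes to O(escrow_affidavit → not pay_taxes); with O(escrow_affidavit) we get O(not pay_taxes).
Applying K to premise 1 (O(not pay_taxes → timestamp_waiver)) and O(not pay_taxes) yields O(timestamp_waiver).
Premises 6, 7, 9, 10 do not contribute to this derivation.
So O(timestamp_waiver) follows.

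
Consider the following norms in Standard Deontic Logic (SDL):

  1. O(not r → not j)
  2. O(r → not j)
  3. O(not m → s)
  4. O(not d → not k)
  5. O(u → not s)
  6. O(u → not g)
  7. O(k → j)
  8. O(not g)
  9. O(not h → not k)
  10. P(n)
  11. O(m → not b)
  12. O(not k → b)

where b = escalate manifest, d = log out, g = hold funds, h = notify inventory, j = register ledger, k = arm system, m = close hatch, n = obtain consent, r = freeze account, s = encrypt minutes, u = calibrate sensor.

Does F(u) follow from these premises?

By case analysis on not r: premise 1 gives O(not r → not j) and premise 2 gives O(r → not j), so O(not j) either way.
Premise 7, O(k → j), contraposes to O(not j → not k); with O(not j) we get O(not k).
From O(not k) and premise 12, O(not k → b), we obtain O(b).
Premise 11, O(m → not b), contraposes to O(b → not m); with O(b) we get O(not m).
With premise 3, O(not m → s), the K-axiom yields O(s).
The contrapositive of premise 5 (O(u → not s)) is O(s → not u), and O(s) is already established, so O(not u).
Premises 4, 6, 8, 9, 10 do not contribute to this derivation.
So O(not u) holds, i.e. F(u). The claim follows.

Yes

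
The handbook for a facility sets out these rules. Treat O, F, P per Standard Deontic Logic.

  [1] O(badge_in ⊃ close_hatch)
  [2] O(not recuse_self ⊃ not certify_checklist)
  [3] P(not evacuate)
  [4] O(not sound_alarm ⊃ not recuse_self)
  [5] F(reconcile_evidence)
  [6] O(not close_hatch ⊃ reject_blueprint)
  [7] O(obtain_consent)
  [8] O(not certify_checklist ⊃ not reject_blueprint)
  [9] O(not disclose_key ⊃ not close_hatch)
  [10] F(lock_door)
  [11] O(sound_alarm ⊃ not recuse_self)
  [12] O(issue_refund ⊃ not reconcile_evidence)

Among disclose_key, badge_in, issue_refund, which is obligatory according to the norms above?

By case analysis on sound_alarm: premise 11 gives O(sound_alarm ⊃ not recuse_self) and premise 4 gives O(not sound_alarm ⊃ not recuse_self), so O(not recuse_self) either way.
From O(not recuse_self) and premise 2, O(not recuse_self ⊃ not certify_checklist), we obtain O(not certify_checklist).
From O(not certify_checklist) and premise 8, O(not certify_checklist ⊃ not reject_blueprint), we obtain O(not reject_blueprint).
Premise 6, O(not close_hatch ⊃ reject_blueprint), contraposes to O(not reject_blueprint ⊃ close_hatch); with O(not reject_blueprint) we get O(close_hatch).
Premise 9 is O(not disclose_key ⊃ not close_hatch); contrapositively O(close_hatch ⊃ disclose_key). Since O(close_hatch) holds, K gives O(disclose_key).
So O(disclose_key) holds — disclose_key is obligatory. None of the other listed options is made obligatory by any chain of premises.

disclose_key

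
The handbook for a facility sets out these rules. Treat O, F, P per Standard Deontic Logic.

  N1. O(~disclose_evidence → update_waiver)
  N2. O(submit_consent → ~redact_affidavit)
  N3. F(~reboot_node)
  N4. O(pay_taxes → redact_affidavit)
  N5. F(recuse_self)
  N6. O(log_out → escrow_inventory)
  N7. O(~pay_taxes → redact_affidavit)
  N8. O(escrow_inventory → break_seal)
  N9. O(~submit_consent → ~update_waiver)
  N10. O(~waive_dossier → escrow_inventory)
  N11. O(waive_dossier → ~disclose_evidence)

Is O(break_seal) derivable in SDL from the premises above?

Yes

By case analysis on ~pay_taxes: premise 7 gives O(~pay_taxes → redact_affidavit) and premise 4 gives O(pay_taxes → redact_affidavit), so O(redact_affidavit) either way.
Premise 2 is O(submit_consent → ~redact_affidavit); contrapositively O(redact_affidavit → ~submit_consent). Since O(redact_affidavit) holds, K gives O(~submit_consent).
Premise 9 is O(~submit_consent → ~update_waiver); since O(~submit_consent), deontic closure gives O(~update_waiver).
The contrapositive of premise 1 (O(~disclose_evidence → update_waiver)) is O(~update_waiver → disclose_evidence), and O(~update_waiver) is already established, so O(disclose_evidence).
Premise 11, O(waive_dossier → ~disclose_evidence), contraposes to O(disclose_evidence → ~waive_dossier); with O(disclose_evidence) we get O(~waive_dossier).
Applying K to premise 10 (O(~waive_dossier → escrow_inventory)) and O(~waive_dossier) yields O(escrow_inventory).
Premise 8 is O(escrow_inventory → break_seal); since O(escrow_inventory), deontic closure gives O(break_seal).
Premises 3, 5, 6 do not contribute to this derivation.
So O(break_seal) follows.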